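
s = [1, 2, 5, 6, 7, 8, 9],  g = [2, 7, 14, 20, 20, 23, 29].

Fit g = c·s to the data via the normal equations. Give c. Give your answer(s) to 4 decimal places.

c = 3.0423

With design matrix X, XᵀX = [[260]] and Xᵀg = [791]ᵀ.
c = 791/260 = 3.04231.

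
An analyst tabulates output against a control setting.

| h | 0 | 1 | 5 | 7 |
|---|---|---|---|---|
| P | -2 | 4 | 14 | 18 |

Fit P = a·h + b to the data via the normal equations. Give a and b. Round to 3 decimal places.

a = 2.733, b = -0.382

Forming XᵀX = [[75, 13]; [13, 4]] and XᵀP = [200, 34]ᵀ gives XᵀX·[a, b]ᵀ = XᵀP.
Determinant 75·4 − 13² = 131.
a = (200·4 − 13·34)/131 = 358/131; b = (75·34 − 13·200)/131 = -50/131.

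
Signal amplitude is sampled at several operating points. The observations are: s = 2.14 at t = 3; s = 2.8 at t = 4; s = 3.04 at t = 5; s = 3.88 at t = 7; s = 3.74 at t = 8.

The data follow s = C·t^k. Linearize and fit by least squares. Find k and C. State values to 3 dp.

Linearized form: ln s = k·ln t + ln C. From the 5 transformed points,
Σln t = 8.1197, Σ(ln t)² = 13.8297, Σln s = 5.5772, Σln t·ln s = 9.4339.
Equations: 13.8297·k + 8.1197·ln C = 9.4339;  8.1197·k + 5·ln C = 5.5772.
Δ = 13.8297·5 − (8.1197)² = 3.2190; k = (9.4339·5 − 8.1197·5.5772)/3.2190 = 0.58544, ln C = (13.8297·5.5772 − 8.1197·9.4339)/3.2190 = 0.16472, so C = exp(0.16472) = 1.17907.

k = 0.585, C = 1.179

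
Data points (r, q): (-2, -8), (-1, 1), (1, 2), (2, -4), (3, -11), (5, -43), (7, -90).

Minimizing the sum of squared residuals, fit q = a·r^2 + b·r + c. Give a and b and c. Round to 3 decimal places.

a = -2.064, b = 1.135, c = 3.126

The normal system MᵀM·[a, b, c]ᵀ = Mᵀq is [[3141, 495, 93]; [495, 93, 15]; [93, 15, 7]]·[a, b, c]ᵀ = [-5629, -869, -153]ᵀ.
Solving the 3×3 system (Gaussian elimination) gives a = -4903/2376, b = 899/792, c = 619/198.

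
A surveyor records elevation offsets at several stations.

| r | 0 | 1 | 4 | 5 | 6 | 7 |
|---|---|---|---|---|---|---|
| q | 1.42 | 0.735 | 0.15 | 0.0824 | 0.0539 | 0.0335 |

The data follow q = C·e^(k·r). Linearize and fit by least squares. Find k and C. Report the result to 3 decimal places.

With ln qᵢ as the transformed response and rᵢ as the regressor:
Sums: Σr = 23.0000, Σ(r)² = 127.0000, Σln q = -10.6674, Σr·ln q = -61.6744.
Normal system: [[127.0000, 23.0000]; [23.0000, 6]]·[k, ln C]ᵀ = [-61.6744, -10.6674]ᵀ.
Δ = 127.0000·6 − (23.0000)² = 233.0000; k = (-61.6744·6 − 23.0000·-10.6674)/233.0000 = -0.53518, ln C = (127.0000·-10.6674 − 23.0000·-61.6744)/233.0000 = 0.27364, so C = exp(0.27364) = 1.31474.

k = -0.535, C = 1.315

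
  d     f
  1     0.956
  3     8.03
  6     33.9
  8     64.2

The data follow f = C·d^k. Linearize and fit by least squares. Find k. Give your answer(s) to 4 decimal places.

k = 2.0163

Taking logs, ln f = k·ln d + ln C, so regress ln f on ln d.
Σln d = 4.9698, Σ(ln d)² = 8.7414, Σln f = 9.7236, Σln d·ln f = 17.2564.
Equations: 8.7414·k + 4.9698·ln C = 17.2564;  4.9698·k + 4·ln C = 9.7236.
Δ = 8.7414·4 − (4.9698)² = 10.2667; k = (17.2564·4 − 4.9698·9.7236)/10.2667 = 2.01633, ln C = (8.7414·9.7236 − 4.9698·17.2564)/10.2667 = -0.07429.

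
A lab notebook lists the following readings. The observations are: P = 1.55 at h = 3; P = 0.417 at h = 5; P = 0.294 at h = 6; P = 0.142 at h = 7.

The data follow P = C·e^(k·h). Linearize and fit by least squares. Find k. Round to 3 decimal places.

k = -0.583

Let Y = ln P. Fitting Y = k·h + ln C by least squares:
Σh = 21.0000, Σ(h)² = 119.0000, Σln P = -3.6125, Σh·ln P = -24.0671.
Equations: 119.0000·k + 21.0000·ln C = -24.0671;  21.0000·k + 4·ln C = -3.6125.
Slope k = (n·Σh·ln P − Σh·Σln P)/(n·Σ(h)² − (Σh)²) = (4·-24.0671 − 21.0000·-3.6125)/35.0000 = -0.58302; ln C = (Σln P − k·Σh)/n = 2.15772.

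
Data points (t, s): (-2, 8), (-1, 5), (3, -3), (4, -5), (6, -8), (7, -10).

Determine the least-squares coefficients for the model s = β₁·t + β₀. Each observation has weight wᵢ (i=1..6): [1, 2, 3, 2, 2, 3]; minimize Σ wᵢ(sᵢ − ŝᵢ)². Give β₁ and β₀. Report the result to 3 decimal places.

β₁ = -1.919, β₀ = 3.176

With design matrix A, AᵀWA = [[284, 46]; [46, 13]] and AᵀWs = [-399, -47]ᵀ.
Eliminating β₀: 13·(row 1) − 46·(row 2) gives 1576·β₁ = 13·(-399) − 46·(-47) = -3025, so β₁ = -3025/1576.
Then β₀ = ((-47) − 46·(-3025/1576))/13 = 2503/788.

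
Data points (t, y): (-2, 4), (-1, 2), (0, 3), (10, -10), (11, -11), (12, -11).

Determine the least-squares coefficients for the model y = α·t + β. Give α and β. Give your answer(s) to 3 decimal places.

With design matrix M, MᵀM = [[370, 30]; [30, 6]] and Mᵀy = [-363, -23]ᵀ.
Δ = 370·6 − 30² = 1320.
α = ((-363)·6 − 30·(-23))/1320 = -62/55; β = (370·(-23) − 30·(-363))/1320 = 119/66.

α = -1.127, β = 1.803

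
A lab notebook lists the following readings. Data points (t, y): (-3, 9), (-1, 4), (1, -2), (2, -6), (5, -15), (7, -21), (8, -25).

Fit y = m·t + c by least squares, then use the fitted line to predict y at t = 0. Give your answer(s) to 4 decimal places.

Entries of MᵀM: Σt·t = 153, Σt = 19, Σ1 = 7.
Right-hand side: Σt·y = -467, Σy = -56.
MᵀM·[m, c]ᵀ = Mᵀy becomes [[153, 19]; [19, 7]]·[m, c]ᵀ = [-467, -56]ᵀ.
det = 153·7 − 19² = 710.
m = ((-467)·7 − 19·(-56))/710 = -441/142; c = (153·(-56) − 19·(-467))/710 = 61/142.
At t = 0: ŷ = (-441/142)·(0) + (61/142)·(1) = 61/142.

ŷ = 0.4296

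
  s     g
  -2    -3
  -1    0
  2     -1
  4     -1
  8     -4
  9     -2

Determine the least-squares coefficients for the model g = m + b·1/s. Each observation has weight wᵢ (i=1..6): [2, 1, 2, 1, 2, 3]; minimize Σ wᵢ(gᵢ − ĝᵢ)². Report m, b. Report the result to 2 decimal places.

m = -2.09, b = -0.12

With design matrix M, MᵀWM = [[11, -1/6]; [-1/6, 1841/864]] and MᵀWg = [-23, 1/12]ᵀ.
Δ = 11·(1841/864) − (-1/6)² = 20227/864.
m = ((-23)·(1841/864) − (-1/6)·(1/12))/(20227/864) = -42331/20227; b = (11·(1/12) − (-1/6)·(-23))/(20227/864) = -2520/20227.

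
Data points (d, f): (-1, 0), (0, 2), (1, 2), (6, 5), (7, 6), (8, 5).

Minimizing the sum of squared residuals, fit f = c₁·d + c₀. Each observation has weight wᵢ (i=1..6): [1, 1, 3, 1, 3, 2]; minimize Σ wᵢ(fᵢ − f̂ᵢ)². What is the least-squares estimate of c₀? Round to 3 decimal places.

c₀ = 1.406

Compute the Gram sums: Σwᵢ·d·d = 315, Σwᵢ·d = 45, Σwᵢ·1 = 11.
And Σwᵢ·d·f = 242, Σwᵢ·f = 41.
det = 315·11 − 45² = 1440.
c₁ = (242·11 − 45·41)/1440 = 817/1440; c₀ = (315·41 − 45·242)/1440 = 45/32.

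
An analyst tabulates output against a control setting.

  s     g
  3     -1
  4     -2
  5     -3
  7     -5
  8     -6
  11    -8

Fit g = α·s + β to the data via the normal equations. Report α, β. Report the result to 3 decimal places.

α = -0.892, β = 1.485

Compute the Gram sums: Σs·s = 284, Σs = 38, Σ1 = 6.
Right-hand side: Σs·g = -197, Σg = -25.
So MᵀM·[α, β]ᵀ = Mᵀg: [[284, 38]; [38, 6]]·[α, β]ᵀ = [-197, -25]ᵀ.
Δ = 284·6 − 38² = 260.
α = ((-197)·6 − 38·(-25))/260 = -58/65; β = (284·(-25) − 38·(-197))/260 = 193/130.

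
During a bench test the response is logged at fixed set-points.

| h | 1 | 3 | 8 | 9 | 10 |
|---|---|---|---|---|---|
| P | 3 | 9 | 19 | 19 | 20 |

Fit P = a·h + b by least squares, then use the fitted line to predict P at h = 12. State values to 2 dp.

P̂ = 24.99

Sums needed: Σh·h = 255, Σh = 31, Σ1 = 5.
For MᵀP: Σh·P = 553, ΣP = 70.
So MᵀM·[a, b]ᵀ = MᵀP: [[255, 31]; [31, 5]]·[a, b]ᵀ = [553, 70]ᵀ.
Determinant 255·5 − 31² = 314.
a = (553·5 − 31·70)/314 = 595/314; b = (255·70 − 31·553)/314 = 707/314.
At h = 12: P̂ = (595/314)·(12) + (707/314)·(1) = 7847/314.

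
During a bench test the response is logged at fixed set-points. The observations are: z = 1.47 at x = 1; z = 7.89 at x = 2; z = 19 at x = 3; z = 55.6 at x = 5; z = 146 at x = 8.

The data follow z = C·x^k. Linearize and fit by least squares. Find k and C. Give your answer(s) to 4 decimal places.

k = 2.2032, C = 1.5912

Let Y = ln z. Fitting Y = k·ln x + ln C by least squares:
Σln x = 5.4806, Σ(ln x)² = 8.6018, Σln z = 14.3971, Σln x·ln z = 21.4967.
Equations: 8.6018·k + 5.4806·ln C = 21.4967;  5.4806·k + 5·ln C = 14.3971.
Δ = 8.6018·5 − (5.4806)² = 12.9714; k = (21.4967·5 − 5.4806·14.3971)/12.9714 = 2.20317, ln C = (8.6018·14.3971 − 5.4806·21.4967)/12.9714 = 0.46447, so C = exp(0.46447) = 1.59117.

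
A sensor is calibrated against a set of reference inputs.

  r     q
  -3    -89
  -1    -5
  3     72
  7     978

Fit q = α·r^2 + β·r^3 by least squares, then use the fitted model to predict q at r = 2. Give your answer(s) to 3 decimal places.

q̂ = 20.108

Normal-equation sums: Σr^2·r^2 = 2564, Σr^2·r^3 = 16806, Σr^3·r^3 = 119108.
Right-hand side: Σr^2·q = 47764, Σr^3·q = 339806.
Normal equations: [[2564, 16806]; [16806, 119108]]·[α, β]ᵀ = [47764, 339806]ᵀ.
det = 2564·119108 − 16806² = 22951276.
α = (47764·119108 − 16806·339806)/22951276 = -5426281/5737819; β = (2564·339806 − 16806·47764)/22951276 = 17135200/5737819.
At r = 2: q̂ = (-5426281/5737819)·(4) + (17135200/5737819)·(8) = 115376476/5737819.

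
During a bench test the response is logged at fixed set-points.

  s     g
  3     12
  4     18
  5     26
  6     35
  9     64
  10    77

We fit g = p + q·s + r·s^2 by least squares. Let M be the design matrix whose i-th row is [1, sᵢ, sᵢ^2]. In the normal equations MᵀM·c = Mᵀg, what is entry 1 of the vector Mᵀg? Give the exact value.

232

Entry 1 ↔ basis 1, so (Mᵀg)_{1} = Σᵢ gᵢ = (1)·(12) + (1)·(18) + (1)·(26) + (1)·(35) + (1)·(64) + (1)·(77) = 232.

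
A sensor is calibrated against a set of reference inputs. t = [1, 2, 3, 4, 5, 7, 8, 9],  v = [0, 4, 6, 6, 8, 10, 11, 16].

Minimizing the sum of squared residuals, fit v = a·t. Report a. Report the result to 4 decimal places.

a = 1.5743

Forming XᵀX = [[249]] and Xᵀv = [392]ᵀ gives XᵀX·[a]ᵀ = Xᵀv.
a = 392/249 = 1.5743.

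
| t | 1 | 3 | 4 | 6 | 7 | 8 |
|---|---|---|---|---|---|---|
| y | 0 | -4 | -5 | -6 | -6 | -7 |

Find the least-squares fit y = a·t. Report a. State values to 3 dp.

Entries of XᵀX: Σt·t = 175.
And Σt·y = -166.
Hence a = -166 / 175 ≈ -0.948571.

a = -0.949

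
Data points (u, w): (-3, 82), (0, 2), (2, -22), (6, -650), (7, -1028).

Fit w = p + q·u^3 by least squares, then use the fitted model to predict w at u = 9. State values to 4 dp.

Entries of MᵀM: Σ1 = 5, Σu^3 = 540, Σu^3·u^3 = 165098.
Moment sums: Σw = -1616, Σu^3·w = -495394.
So MᵀM·[p, q]ᵀ = Mᵀw: [[5, 540]; [540, 165098]]·[p, q]ᵀ = [-1616, -495394]ᵀ.
Eliminating q: 165098·(row 1) − 540·(row 2) gives 533890·p = 165098·(-1616) − 540·(-495394) = 714392, so p = 51028/38135.
Then q = ((-495394) − 540·(51028/38135))/165098 = -22919/7627.
At u = 9: ŵ = (51028/38135)·(1) + (-22919/7627)·(729) = -83488727/38135.

ŵ = -2189.2940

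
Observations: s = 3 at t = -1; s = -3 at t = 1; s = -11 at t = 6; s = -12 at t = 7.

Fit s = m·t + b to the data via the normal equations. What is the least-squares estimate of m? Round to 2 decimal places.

With design matrix X, XᵀX = [[87, 13]; [13, 4]] and Xᵀs = [-156, -23]ᵀ.
Δ = 87·4 − 13² = 179.
m = ((-156)·4 − 13·(-23))/179 = -325/179; b = (87·(-23) − 13·(-156))/179 = 27/179.

m = -1.82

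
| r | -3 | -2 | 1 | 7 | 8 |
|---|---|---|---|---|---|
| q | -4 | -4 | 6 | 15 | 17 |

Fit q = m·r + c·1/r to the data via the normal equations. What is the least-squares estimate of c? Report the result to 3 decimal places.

c = 2.574

Entries of AᵀA: Σr·r = 127, Σr·1/r = 5, Σ1/r·1/r = 39433/28224.
Right-hand side: Σr·q = 267, Σ1/r·q = 2285/168.
AᵀA·[m, c]ᵀ = Aᵀq becomes [[127, 5]; [5, 39433/28224]]·[m, c]ᵀ = [267, 2285/168]ᵀ.
Δ = 127·(39433/28224) − 5² = 4302391/28224.
m = (267·(39433/28224) − 5·(2285/168))/(4302391/28224) = 8609211/4302391; c = (127·(2285/168) − 5·267)/(4302391/28224) = 11073720/4302391.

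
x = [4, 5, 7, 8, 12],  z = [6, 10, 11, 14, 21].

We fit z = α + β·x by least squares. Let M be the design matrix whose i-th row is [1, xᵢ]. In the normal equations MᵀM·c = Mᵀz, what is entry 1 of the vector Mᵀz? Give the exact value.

62

Entry 1 ↔ basis 1, so (Mᵀz)_{1} = Σᵢ zᵢ = (1)·(6) + (1)·(10) + (1)·(11) + (1)·(14) + (1)·(21) = 62.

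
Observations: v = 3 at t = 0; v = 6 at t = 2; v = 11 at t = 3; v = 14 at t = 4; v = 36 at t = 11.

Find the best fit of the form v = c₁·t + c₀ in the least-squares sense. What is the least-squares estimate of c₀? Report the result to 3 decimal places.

c₀ = 1.600

Setting ∂/∂c₁ … = 0 gives: 150·c₁ + 20·c₀ = 497;  20·c₁ + 5·c₀ = 70.
(Σt·t = 150, Σt = 20, Σ1 = 5, Σt·v = 497, Σv = 70.)
Δ = 150·5 − 20² = 350.
c₁ = (497·5 − 20·70)/350 = 31/10; c₀ = (150·70 − 20·497)/350 = 8/5.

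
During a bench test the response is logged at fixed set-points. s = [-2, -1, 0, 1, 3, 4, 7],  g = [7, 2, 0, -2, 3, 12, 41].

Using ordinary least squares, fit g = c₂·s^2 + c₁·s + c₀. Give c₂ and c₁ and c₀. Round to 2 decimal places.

c₂ = 1.09, c₁ = -1.62, c₀ = -0.66

From the data, Σs^2·s^2 = 2756, Σs^2·s = 426, Σs^2 = 80, Σs·s = 80, Σs = 12, Σ1 = 7.
For Mᵀg: Σs^2·g = 2256, Σs·g = 326, Σg = 63.
Row-reducing yields c₂ = 49545/45521, c₁ = -73834/45521, c₀ = -4281/6503.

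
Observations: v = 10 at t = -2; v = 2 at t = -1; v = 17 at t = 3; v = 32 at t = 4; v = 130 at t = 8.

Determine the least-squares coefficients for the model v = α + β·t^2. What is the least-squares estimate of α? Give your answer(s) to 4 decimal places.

The normal equations are: 5·α + 94·β = 191;  94·α + 4450·β = 9027.
(Σ1 = 5, Σt^2 = 94, Σt^2·t^2 = 4450, Σv = 191, Σt^2·v = 9027.)
Eliminating β: 4450·(row 1) − 94·(row 2) gives 13414·α = 4450·191 − 94·9027 = 1412, so α = 2/19.
Then β = (9027 − 94·(2/19))/4450 = 77/38.

α = 0.1053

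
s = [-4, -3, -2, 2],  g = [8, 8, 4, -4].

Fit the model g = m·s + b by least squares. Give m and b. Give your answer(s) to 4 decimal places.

m = -2.1205, b = 0.2892

With design matrix A, AᵀA = [[33, -7]; [-7, 4]] and Aᵀg = [-72, 16]ᵀ.
Δ = 33·4 − (-7)² = 83.
m = ((-72)·4 − (-7)·16)/83 = -176/83; b = (33·16 − (-7)·(-72))/83 = 24/83.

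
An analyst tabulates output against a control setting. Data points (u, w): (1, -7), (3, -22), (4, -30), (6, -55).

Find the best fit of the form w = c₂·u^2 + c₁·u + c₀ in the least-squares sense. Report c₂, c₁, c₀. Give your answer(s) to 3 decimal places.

From the data, Σu^2·u^2 = 1634, Σu^2·u = 308, Σu^2 = 62, Σu·u = 62, Σu = 14, Σ1 = 4.
Right-hand side: Σu^2·w = -2665, Σu·w = -523, Σw = -114.
Normal equations: [[1634, 308, 62]; [308, 62, 14]; [62, 14, 4]]·[c₂, c₁, c₀]ᵀ = [-2665, -523, -114]ᵀ.
Row-reducing yields c₂ = -5/6, c₁ = -289/78, c₀ = -34/13.

c₂ = -0.833, c₁ = -3.705, c₀ = -2.615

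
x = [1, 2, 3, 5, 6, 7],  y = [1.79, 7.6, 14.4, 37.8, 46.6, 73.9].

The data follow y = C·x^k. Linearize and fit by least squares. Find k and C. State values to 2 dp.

k = 1.85, C = 1.90

With ln yᵢ as the transformed response and ln xᵢ as the regressor:
Σln x = 7.1389, Σ(ln x)² = 11.2747, Σln y = 17.0542, Σln x·ln y = 25.4379.
Equations: 11.2747·k + 7.1389·ln C = 25.4379;  7.1389·k + 6·ln C = 17.0542.
Δ = 11.2747·6 − (7.1389)² = 16.6845; k = (25.4379·6 − 7.1389·17.0542)/16.6845 = 1.85081, ln C = (11.2747·17.0542 − 7.1389·25.4379)/16.6845 = 0.64025, so C = exp(0.64025) = 1.89696.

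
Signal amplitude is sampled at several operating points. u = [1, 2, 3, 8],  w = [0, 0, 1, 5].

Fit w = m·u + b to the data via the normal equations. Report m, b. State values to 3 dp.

Normal-equation sums: Σu·u = 78, Σu = 14, Σ1 = 4.
And Σu·w = 43, Σw = 6.
So AᵀA·[m, b]ᵀ = Aᵀw: [[78, 14]; [14, 4]]·[m, b]ᵀ = [43, 6]ᵀ.
Eliminating b: 4·(row 1) − 14·(row 2) gives 116·m = 4·43 − 14·6 = 88, so m = 22/29.
Then b = (6 − 14·(22/29))/4 = -67/58.

m = 0.759, b = -1.155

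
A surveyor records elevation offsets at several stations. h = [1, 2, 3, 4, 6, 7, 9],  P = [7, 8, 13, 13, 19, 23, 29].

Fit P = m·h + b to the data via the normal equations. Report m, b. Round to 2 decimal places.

m = 2.78, b = 3.31

Sums needed: Σh·h = 196, Σh = 32, Σ1 = 7.
Moment sums: Σh·P = 650, ΣP = 112.
AᵀA·[m, b]ᵀ = AᵀP becomes [[196, 32]; [32, 7]]·[m, b]ᵀ = [650, 112]ᵀ.
Δ = 196·7 − 32² = 348.
m = (650·7 − 32·112)/348 = 161/58; b = (196·112 − 32·650)/348 = 96/29.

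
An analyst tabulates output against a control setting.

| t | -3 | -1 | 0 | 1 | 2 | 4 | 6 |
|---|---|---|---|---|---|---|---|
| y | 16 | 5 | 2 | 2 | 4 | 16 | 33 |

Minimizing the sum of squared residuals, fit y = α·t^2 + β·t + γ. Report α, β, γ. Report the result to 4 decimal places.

α = 1.0695, β = -1.2320, γ = 2.4905

XᵀX·[α, β, γ]ᵀ = Xᵀy reads: 1651·α + 261·β + 67·γ = 1611;  261·α + 67·β + 9·γ = 219;  67·α + 9·β + 7·γ = 78.
(Σt^2·t^2 = 1651, Σt^2·t = 261, Σt^2 = 67, Σt·t = 67, Σt = 9, Σ1 = 7, Σt^2·y = 1611, Σt·y = 219, Σy = 78.)
Row-reducing yields α = 2263/2116, β = -2607/2116, γ = 2635/1058.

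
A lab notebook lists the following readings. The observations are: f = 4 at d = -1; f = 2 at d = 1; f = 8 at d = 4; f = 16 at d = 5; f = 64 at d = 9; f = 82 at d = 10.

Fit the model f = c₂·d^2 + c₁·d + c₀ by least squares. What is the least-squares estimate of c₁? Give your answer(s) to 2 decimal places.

Sums needed: Σd^2·d^2 = 17444, Σd^2·d = 1918, Σd^2 = 224, Σd·d = 224, Σd = 28, Σ1 = 6.
And Σd^2·f = 13918, Σd·f = 1506, Σf = 176.
Inverting the 3×3 Gram matrix, [c₂, c₁, c₀]ᵀ = [1351/1317, -20795/9219, 686/439]ᵀ.

c₁ = -2.26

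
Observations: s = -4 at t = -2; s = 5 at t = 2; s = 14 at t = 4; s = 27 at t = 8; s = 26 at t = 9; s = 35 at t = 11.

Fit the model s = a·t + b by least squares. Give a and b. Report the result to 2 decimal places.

a = 3.01, b = 1.09

XᵀX·[a, b]ᵀ = Xᵀs reads: 290·a + 32·b = 909;  32·a + 6·b = 103.
Eliminating b: 6·(row 1) − 32·(row 2) gives 716·a = 6·909 − 32·103 = 2158, so a = 1079/358.
Then b = (103 − 32·(1079/358))/6 = 391/358.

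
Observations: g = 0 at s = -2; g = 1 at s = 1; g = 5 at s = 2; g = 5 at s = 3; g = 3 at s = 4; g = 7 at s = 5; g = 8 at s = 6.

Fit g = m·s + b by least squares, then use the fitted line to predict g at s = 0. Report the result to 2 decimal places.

ĝ = 1.50

From the data, Σs·s = 95, Σs = 19, Σ1 = 7.
And Σs·g = 121, Σg = 29.
Δ = 95·7 − 19² = 304.
m = (121·7 − 19·29)/304 = 37/38; b = (95·29 − 19·121)/304 = 3/2.
At s = 0: ĝ = (37/38)·(0) + (3/2)·(1) = 3/2.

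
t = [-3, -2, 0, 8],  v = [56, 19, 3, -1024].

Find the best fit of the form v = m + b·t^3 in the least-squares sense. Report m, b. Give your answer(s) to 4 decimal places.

With design matrix X, XᵀX = [[4, 477]; [477, 262937]] and Xᵀv = [-946, -525952]ᵀ.
Eliminating b: 262937·(row 1) − 477·(row 2) gives 824219·m = 262937·(-946) − 477·(-525952) = 2140702, so m = 2140702/824219.
Then b = ((-525952) − 477·(2140702/824219))/262937 = -1652566/824219.

m = 2.5972, b = -2.0050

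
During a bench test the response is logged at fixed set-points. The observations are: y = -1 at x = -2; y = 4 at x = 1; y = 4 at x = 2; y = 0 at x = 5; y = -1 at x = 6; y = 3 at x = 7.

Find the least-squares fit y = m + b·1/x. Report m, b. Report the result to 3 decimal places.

Entries of AᵀA: Σ1 = 6, Σ1/x = 317/210, Σ1/x·1/x = 70039/44100.
For Aᵀy: Σy = 9, Σ1/x·y = 142/21.
So AᵀA·[m, b]ᵀ = Aᵀy: [[6, 317/210]; [317/210, 70039/44100]]·[m, b]ᵀ = [9, 142/21]ᵀ.
Eliminating b: (70039/44100)·(row 1) − (317/210)·(row 2) gives (63949/8820)·m = (70039/44100)·9 − (317/210)·(142/21) = 180211/44100, so m = 180211/319745.
Then b = ((142/21) − (317/210)·(180211/319745))/(70039/44100) = 238014/63949.

m = 0.564, b = 3.722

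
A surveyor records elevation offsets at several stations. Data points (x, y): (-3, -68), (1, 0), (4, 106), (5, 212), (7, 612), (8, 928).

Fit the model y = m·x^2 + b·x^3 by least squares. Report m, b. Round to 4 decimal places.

Entries of MᵀM: Σx^2·x^2 = 7460, Σx^2·x^3 = 53482, Σx^3·x^3 = 400244.
Right-hand side: Σx^2·y = 95764, Σx^3·y = 720172.
Normal equations: [[7460, 53482]; [53482, 400244]]·[m, b]ᵀ = [95764, 720172]ᵀ.
Δ = 7460·400244 − 53482² = 125495916.
m = (95764·400244 − 53482·720172)/125495916 = -3601394/2413383; b = (7460·720172 − 53482·95764)/125495916 = 62708218/31373979.

m = -1.4923, b = 1.9987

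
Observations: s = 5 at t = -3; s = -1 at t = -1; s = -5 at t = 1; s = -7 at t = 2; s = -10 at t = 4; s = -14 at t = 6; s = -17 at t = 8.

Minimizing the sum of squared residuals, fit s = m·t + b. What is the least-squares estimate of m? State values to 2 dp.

The normal equations are: 131·m + 17·b = -293;  17·m + 7·b = -49.
Eliminating b: 7·(row 1) − 17·(row 2) gives 628·m = 7·(-293) − 17·(-49) = -1218, so m = -609/314.
Then b = ((-49) − 17·(-609/314))/7 = -719/314.

m = -1.94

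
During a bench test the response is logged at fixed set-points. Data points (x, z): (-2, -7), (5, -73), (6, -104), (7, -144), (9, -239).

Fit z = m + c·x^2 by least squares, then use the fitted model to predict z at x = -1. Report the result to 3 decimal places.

ẑ = 0.796

Setting ∂/∂m … = 0 gives: 5·m + 195·c = -567;  195·m + 10899·c = -32012.
Eliminating c: 10899·(row 1) − 195·(row 2) gives 16470·m = 10899·(-567) − 195·(-32012) = 62607, so m = 20869/5490.
Then c = ((-32012) − 195·(20869/5490))/10899 = -9899/3294.
At x = -1: ẑ = (20869/5490)·(1) + (-9899/3294)·(1) = 6556/8235.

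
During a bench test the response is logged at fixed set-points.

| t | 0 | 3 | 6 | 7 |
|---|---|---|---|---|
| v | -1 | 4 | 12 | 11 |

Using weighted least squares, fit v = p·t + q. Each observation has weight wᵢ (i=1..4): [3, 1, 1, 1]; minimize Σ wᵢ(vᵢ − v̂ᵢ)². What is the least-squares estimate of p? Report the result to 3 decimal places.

Forming AᵀWA = [[94, 16]; [16, 6]] and AᵀWv = [161, 24]ᵀ gives AᵀWA·[p, q]ᵀ = AᵀWv.
Determinant 94·6 − 16² = 308.
p = (161·6 − 16·24)/308 = 291/154; q = (94·24 − 16·161)/308 = -80/77.

p = 1.890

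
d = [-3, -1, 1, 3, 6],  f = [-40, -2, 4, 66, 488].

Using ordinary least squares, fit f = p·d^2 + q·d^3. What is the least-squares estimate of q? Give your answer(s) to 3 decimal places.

Normal-equation sums: Σd^2·d^2 = 1460, Σd^2·d^3 = 7776, Σd^3·d^3 = 48116.
For Xᵀf: Σd^2·f = 17804, Σd^3·f = 108276.
det = 1460·48116 − 7776² = 9783184.
p = (17804·48116 − 7776·108276)/9783184 = 918943/611449; q = (1460·108276 − 7776·17804)/9783184 = 1227441/611449.

q = 2.007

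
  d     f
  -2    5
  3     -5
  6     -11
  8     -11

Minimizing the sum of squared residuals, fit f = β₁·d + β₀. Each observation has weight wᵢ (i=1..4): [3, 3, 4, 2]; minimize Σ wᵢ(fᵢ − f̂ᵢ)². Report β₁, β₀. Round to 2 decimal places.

β₁ = -1.77, β₀ = 0.86

Compute the Gram sums: Σwᵢ·d·d = 311, Σwᵢ·d = 43, Σwᵢ·1 = 12.
Moment sums: Σwᵢ·d·f = -515, Σwᵢ·f = -66.
Normal equations: [[311, 43]; [43, 12]]·[β₁, β₀]ᵀ = [-515, -66]ᵀ.
Δ = 311·12 − 43² = 1883.
β₁ = ((-515)·12 − 43·(-66))/1883 = -3342/1883; β₀ = (311·(-66) − 43·(-515))/1883 = 1619/1883.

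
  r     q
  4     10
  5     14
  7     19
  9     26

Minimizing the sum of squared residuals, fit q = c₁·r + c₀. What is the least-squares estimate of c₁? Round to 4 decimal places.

Normal-equation sums: Σr·r = 171, Σr = 25, Σ1 = 4.
For Xᵀq: Σr·q = 477, Σq = 69.
Eliminating c₀: 4·(row 1) − 25·(row 2) gives 59·c₁ = 4·477 − 25·69 = 183, so c₁ = 183/59.
Then c₀ = (69 − 25·(183/59))/4 = -126/59.

c₁ = 3.1017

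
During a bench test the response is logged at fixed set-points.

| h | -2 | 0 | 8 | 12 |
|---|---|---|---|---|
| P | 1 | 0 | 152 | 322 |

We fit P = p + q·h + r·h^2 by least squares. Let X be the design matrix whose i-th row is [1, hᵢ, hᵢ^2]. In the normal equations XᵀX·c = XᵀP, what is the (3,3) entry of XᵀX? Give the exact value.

Row 3 ↔ basis h^2, column 3 ↔ basis h^2, so (XᵀX)_{3,3} = Σᵢ (h^2)·(h^2) = (4)·(4) + (0)·(0) + (64)·(64) + (144)·(144) = 24848.

24848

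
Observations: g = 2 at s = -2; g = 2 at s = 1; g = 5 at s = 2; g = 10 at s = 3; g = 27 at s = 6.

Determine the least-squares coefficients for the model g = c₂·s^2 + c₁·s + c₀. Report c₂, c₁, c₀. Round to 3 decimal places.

Sums needed: Σs^2·s^2 = 1410, Σs^2·s = 244, Σs^2 = 54, Σs·s = 54, Σs = 10, Σ1 = 5.
For Aᵀg: Σs^2·g = 1092, Σs·g = 200, Σg = 46.
Inverting the 3×3 Gram matrix, [c₂, c₁, c₀]ᵀ = [408/707, 10434/12019, 2114/1717]ᵀ.

c₂ = 0.577, c₁ = 0.868, c₀ = 1.231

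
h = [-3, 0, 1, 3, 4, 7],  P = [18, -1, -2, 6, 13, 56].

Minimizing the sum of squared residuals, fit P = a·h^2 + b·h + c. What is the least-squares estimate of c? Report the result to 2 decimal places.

Setting ∂/∂a … = 0 gives: 2820·a + 408·b + 84·c = 3166;  408·a + 84·b + 12·c = 406;  84·a + 12·b + 6·c = 90.
(Σh^2·h^2 = 2820, Σh^2·h = 408, Σh^2 = 84, Σh·h = 84, Σh = 12, Σ1 = 6, Σh^2·P = 3166, Σh·P = 406, ΣP = 90.)
Solving the 3×3 system (Gaussian elimination) gives a = 167/114, b = -1193/570, c = -377/285.

c = -1.32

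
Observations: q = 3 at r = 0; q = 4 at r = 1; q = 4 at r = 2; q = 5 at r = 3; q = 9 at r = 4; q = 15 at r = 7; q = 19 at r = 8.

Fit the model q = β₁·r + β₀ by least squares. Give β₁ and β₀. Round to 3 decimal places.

β₁ = 2.035, β₀ = 1.162

Normal-equation sums: Σr·r = 143, Σr = 25, Σ1 = 7.
For Mᵀq: Σr·q = 320, Σq = 59.
det = 143·7 − 25² = 376.
β₁ = (320·7 − 25·59)/376 = 765/376; β₀ = (143·59 − 25·320)/376 = 437/376.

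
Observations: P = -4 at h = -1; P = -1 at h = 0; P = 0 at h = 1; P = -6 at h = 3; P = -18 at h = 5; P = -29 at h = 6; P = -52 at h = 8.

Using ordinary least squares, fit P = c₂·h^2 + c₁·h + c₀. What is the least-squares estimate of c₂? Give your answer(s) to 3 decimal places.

c₂ = -0.977

Forming XᵀX = [[6100, 880, 136]; [880, 136, 22]; [136, 22, 7]] and XᵀP = [-4880, -694, -110]ᵀ gives XᵀX·[c₂, c₁, c₀]ᵀ = XᵀP.
Row-reducing yields c₂ = -1252/1281, c₁ = 10811/7686, c₀ = -4405/3843.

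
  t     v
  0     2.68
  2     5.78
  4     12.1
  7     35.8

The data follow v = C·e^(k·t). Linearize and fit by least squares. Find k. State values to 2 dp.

Linearized form: ln v = k·t + ln C. From the 4 transformed points,
AᵀA = [[69.0000, 13.0000]; [13.0000, 4]], rhs = [38.5273, 8.8114]ᵀ  (here Σt = 13.0000, Σ(t)² = 69.0000, Σln v = 8.8114, Σt·ln v = 38.5273).
Slope k = (n·Σt·ln v − Σt·Σln v)/(n·Σ(t)² − (Σt)²) = (4·38.5273 − 13.0000·8.8114)/107.0000 = 0.36973; ln C = (Σln v − k·Σt)/n = 1.00122.

k = 0.37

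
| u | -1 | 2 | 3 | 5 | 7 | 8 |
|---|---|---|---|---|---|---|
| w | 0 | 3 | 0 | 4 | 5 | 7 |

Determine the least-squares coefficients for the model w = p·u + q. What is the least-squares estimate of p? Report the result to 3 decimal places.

p = 0.732

Setting ∂/∂p … = 0 gives: 152·p + 24·q = 117;  24·p + 6·q = 19.
det = 152·6 − 24² = 336.
p = (117·6 − 24·19)/336 = 41/56; q = (152·19 − 24·117)/336 = 5/21.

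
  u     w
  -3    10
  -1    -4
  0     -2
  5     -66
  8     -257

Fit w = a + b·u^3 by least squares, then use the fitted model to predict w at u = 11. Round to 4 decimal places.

ŵ = -662.9814

From the data, Σ1 = 5, Σu^3 = 609, Σu^3·u^3 = 278499.
And Σw = -319, Σu^3·w = -140100.
So AᵀA·[a, b]ᵀ = Aᵀw: [[5, 609]; [609, 278499]]·[a, b]ᵀ = [-319, -140100]ᵀ.
Eliminating b: 278499·(row 1) − 609·(row 2) gives 1021614·a = 278499·(-319) − 609·(-140100) = -3520281, so a = -1173427/340538.
Then b = ((-140100) − 609·(-1173427/340538))/278499 = -168743/340538.
At u = 11: ŵ = (-1173427/340538)·(1) + (-168743/340538)·(1331) = -112885180/170269.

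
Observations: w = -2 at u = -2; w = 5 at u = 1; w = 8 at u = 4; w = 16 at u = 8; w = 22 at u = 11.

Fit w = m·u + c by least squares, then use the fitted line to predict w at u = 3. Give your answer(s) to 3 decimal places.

ŵ = 7.295

From the data, Σu·u = 206, Σu = 22, Σ1 = 5.
Moment sums: Σu·w = 411, Σw = 49.
So AᵀA·[m, c]ᵀ = Aᵀw: [[206, 22]; [22, 5]]·[m, c]ᵀ = [411, 49]ᵀ.
det = 206·5 − 22² = 546.
m = (411·5 − 22·49)/546 = 977/546; c = (206·49 − 22·411)/546 = 526/273.
At u = 3: ŵ = (977/546)·(3) + (526/273)·(1) = 569/78.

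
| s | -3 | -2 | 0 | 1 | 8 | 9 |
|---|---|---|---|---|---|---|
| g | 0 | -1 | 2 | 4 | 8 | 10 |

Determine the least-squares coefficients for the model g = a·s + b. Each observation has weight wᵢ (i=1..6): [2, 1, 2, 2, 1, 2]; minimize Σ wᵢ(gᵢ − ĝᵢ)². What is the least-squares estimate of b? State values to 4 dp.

b = 2.2238

Compute the Gram sums: Σwᵢ·s·s = 250, Σwᵢ·s = 20, Σwᵢ·1 = 10.
Right-hand side: Σwᵢ·s·g = 254, Σwᵢ·g = 39.
Normal equations: [[250, 20]; [20, 10]]·[a, b]ᵀ = [254, 39]ᵀ.
Determinant 250·10 − 20² = 2100.
a = (254·10 − 20·39)/2100 = 88/105; b = (250·39 − 20·254)/2100 = 467/210.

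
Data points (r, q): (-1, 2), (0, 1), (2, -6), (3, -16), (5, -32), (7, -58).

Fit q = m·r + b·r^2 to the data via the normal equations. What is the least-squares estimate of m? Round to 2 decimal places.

From the data, Σr·r = 88, Σr·r^2 = 502, Σr^2·r^2 = 3124.
For Mᵀq: Σr·q = -628, Σr^2·q = -3808.
Normal equations: [[88, 502]; [502, 3124]]·[m, b]ᵀ = [-628, -3808]ᵀ.
det = 88·3124 − 502² = 22908.
m = ((-628)·3124 − 502·(-3808))/22908 = -4188/1909; b = (88·(-3808) − 502·(-628))/22908 = -1654/1909.

m = -2.19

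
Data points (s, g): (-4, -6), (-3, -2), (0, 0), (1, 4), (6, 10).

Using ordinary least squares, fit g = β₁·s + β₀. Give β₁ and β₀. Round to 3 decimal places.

Sums needed: Σs·s = 62, Σs = 0, Σ1 = 5.
And Σs·g = 94, Σg = 6.
AᵀA·[β₁, β₀]ᵀ = Aᵀg becomes [[62, 0]; [0, 5]]·[β₁, β₀]ᵀ = [94, 6]ᵀ.
Eliminating β₀: 5·(row 1) − 0·(row 2) gives 310·β₁ = 5·94 − 0·6 = 470, so β₁ = 47/31.
Then β₀ = (6 − 0·(47/31))/5 = 6/5.

β₁ = 1.516, β₀ = 1.200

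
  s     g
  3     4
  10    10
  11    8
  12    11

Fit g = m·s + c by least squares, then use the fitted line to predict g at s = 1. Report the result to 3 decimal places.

ĝ = 2.650

Compute the Gram sums: Σs·s = 374, Σs = 36, Σ1 = 4.
Right-hand side: Σs·g = 332, Σg = 33.
So AᵀA·[m, c]ᵀ = Aᵀg: [[374, 36]; [36, 4]]·[m, c]ᵀ = [332, 33]ᵀ.
det = 374·4 − 36² = 200.
m = (332·4 − 36·33)/200 = 7/10; c = (374·33 − 36·332)/200 = 39/20.
At s = 1: ĝ = (7/10)·(1) + (39/20)·(1) = 53/20.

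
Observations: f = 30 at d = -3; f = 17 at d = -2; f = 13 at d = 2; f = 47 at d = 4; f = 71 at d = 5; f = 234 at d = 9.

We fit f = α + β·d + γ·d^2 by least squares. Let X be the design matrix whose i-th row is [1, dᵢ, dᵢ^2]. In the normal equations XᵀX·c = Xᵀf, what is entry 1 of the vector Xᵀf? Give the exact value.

412

Entry 1 ↔ basis 1, so (Xᵀf)_{1} = Σᵢ fᵢ = (1)·(30) + (1)·(17) + (1)·(13) + (1)·(47) + (1)·(71) + (1)·(234) = 412.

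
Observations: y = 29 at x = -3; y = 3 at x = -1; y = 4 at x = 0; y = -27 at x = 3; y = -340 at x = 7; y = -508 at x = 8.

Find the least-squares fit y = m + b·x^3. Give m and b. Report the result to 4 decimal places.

The normal equations are: 6·m + 854·b = -839;  854·m + 381252·b = -378231.
(Σ1 = 6, Σx^3 = 854, Σx^3·x^3 = 381252, Σy = -839, Σx^3·y = -378231.)
Eliminating b: 381252·(row 1) − 854·(row 2) gives 1558196·m = 381252·(-839) − 854·(-378231) = 3138846, so m = 1569423/779098.
Then b = ((-378231) − 854·(1569423/779098))/381252 = -388220/389549.

m = 2.0144, b = -0.9966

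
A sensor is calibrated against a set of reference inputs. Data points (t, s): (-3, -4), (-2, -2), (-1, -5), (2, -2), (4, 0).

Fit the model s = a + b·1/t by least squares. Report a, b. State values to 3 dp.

a = -2.070, b = 2.444

Compute the Gram sums: Σ1 = 5, Σ1/t = -13/12, Σ1/t·1/t = 241/144.
For Xᵀs: Σs = -13, Σ1/t·s = 19/3.
So XᵀX·[a, b]ᵀ = Xᵀs: [[5, -13/12]; [-13/12, 241/144]]·[a, b]ᵀ = [-13, 19/3]ᵀ.
det = 5·(241/144) − (-13/12)² = 259/36.
a = ((-13)·(241/144) − (-13/12)·(19/3))/(259/36) = -2145/1036; b = (5·(19/3) − (-13/12)·(-13))/(259/36) = 633/259.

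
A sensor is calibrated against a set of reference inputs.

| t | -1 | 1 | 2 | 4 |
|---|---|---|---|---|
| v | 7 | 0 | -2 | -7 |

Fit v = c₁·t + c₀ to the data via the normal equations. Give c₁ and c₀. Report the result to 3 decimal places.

c₁ = -2.769, c₀ = 3.654

From the data, Σt·t = 22, Σt = 6, Σ1 = 4.
For Aᵀv: Σt·v = -39, Σv = -2.
Determinant 22·4 − 6² = 52.
c₁ = ((-39)·4 − 6·(-2))/52 = -36/13; c₀ = (22·(-2) − 6·(-39))/52 = 95/26.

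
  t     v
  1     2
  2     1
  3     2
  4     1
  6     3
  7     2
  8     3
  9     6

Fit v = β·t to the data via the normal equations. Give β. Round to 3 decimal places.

β = 0.477

From the data, Σt·t = 260.
And Σt·v = 124.
Normal equations: [[260]]·[β]ᵀ = [124]ᵀ.
Hence β = 124 / 260 ≈ 0.476923.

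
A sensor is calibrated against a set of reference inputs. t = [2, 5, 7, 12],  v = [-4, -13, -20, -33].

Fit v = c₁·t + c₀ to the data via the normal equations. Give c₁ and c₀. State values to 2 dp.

c₁ = -2.91, c₀ = 1.39

From the data, Σt·t = 222, Σt = 26, Σ1 = 4.
Moment sums: Σt·v = -609, Σv = -70.
So AᵀA·[c₁, c₀]ᵀ = Aᵀv: [[222, 26]; [26, 4]]·[c₁, c₀]ᵀ = [-609, -70]ᵀ.
Determinant 222·4 − 26² = 212.
c₁ = ((-609)·4 − 26·(-70))/212 = -154/53; c₀ = (222·(-70) − 26·(-609))/212 = 147/106.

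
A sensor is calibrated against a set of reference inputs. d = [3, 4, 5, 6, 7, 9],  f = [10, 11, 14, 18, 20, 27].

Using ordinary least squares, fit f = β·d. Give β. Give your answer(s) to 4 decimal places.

β = 2.9398

Forming AᵀA = [[216]] and Aᵀf = [635]ᵀ gives AᵀA·[β]ᵀ = Aᵀf.
β = 635/216 = 2.93981.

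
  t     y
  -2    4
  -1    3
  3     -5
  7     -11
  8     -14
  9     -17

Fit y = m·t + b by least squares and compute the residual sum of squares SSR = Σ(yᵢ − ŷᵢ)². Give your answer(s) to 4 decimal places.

SSR = 3.0476

Normal-equation sums: Σt·t = 208, Σt = 24, Σ1 = 6.
For Mᵀy: Σt·y = -368, Σy = -40.
Eliminating b: 6·(row 1) − 24·(row 2) gives 672·m = 6·(-368) − 24·(-40) = -1248, so m = -13/7.
Then b = ((-40) − 24·(-13/7))/6 = 16/21.
Residuals: -10/21, 8/21, -4/21, 26/21, 2/21, -22/21; SSR = 64/21.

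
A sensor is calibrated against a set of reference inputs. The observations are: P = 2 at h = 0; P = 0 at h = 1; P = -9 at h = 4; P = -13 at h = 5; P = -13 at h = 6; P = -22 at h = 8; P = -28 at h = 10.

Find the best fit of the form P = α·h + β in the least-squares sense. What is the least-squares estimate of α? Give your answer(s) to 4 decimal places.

α = -3.0167

Sums needed: Σh·h = 242, Σh = 34, Σ1 = 7.
Moment sums: Σh·P = -635, ΣP = -83.
XᵀX·[α, β]ᵀ = XᵀP becomes [[242, 34]; [34, 7]]·[α, β]ᵀ = [-635, -83]ᵀ.
Determinant 242·7 − 34² = 538.
α = ((-635)·7 − 34·(-83))/538 = -1623/538; β = (242·(-83) − 34·(-635))/538 = 752/269.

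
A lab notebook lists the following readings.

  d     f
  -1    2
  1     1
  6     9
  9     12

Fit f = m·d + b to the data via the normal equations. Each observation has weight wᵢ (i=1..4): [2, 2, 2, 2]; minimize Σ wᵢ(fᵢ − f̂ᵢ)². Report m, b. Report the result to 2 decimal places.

m = 1.13, b = 1.76

Entries of AᵀWA: Σwᵢ·d·d = 238, Σwᵢ·d = 30, Σwᵢ·1 = 8.
Moment sums: Σwᵢ·d·f = 322, Σwᵢ·f = 48.
So AᵀWA·[m, b]ᵀ = AᵀWf: [[238, 30]; [30, 8]]·[m, b]ᵀ = [322, 48]ᵀ.
Eliminating b: 8·(row 1) − 30·(row 2) gives 1004·m = 8·322 − 30·48 = 1136, so m = 284/251.
Then b = (48 − 30·(284/251))/8 = 441/251.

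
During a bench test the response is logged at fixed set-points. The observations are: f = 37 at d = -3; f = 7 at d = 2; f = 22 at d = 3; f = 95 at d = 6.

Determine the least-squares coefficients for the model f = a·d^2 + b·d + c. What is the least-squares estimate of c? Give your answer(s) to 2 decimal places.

Entries of XᵀX: Σd^2·d^2 = 1474, Σd^2·d = 224, Σd^2 = 58, Σd·d = 58, Σd = 8, Σ1 = 4.
Moment sums: Σd^2·f = 3979, Σd·f = 539, Σf = 161.
XᵀX·[a, b, c]ᵀ = Xᵀf becomes [[1474, 224, 58]; [224, 58, 8]; [58, 8, 4]]·[a, b, c]ᵀ = [3979, 539, 161]ᵀ.
Solving the 3×3 system (Gaussian elimination) gives a = 15211/4974, b = -13415/4974, c = 1079/829.

c = 1.30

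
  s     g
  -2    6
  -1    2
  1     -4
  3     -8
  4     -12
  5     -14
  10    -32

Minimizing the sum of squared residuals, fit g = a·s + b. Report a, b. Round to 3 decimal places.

Compute the Gram sums: Σs·s = 156, Σs = 20, Σ1 = 7.
Right-hand side: Σs·g = -480, Σg = -62.
Normal equations: [[156, 20]; [20, 7]]·[a, b]ᵀ = [-480, -62]ᵀ.
det = 156·7 − 20² = 692.
a = ((-480)·7 − 20·(-62))/692 = -530/173; b = (156·(-62) − 20·(-480))/692 = -18/173.

a = -3.064, b = -0.104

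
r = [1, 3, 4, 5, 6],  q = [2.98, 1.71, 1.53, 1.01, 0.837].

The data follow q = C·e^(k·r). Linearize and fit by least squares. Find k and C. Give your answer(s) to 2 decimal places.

With ln qᵢ as the transformed response and rᵢ as the regressor:
Σr = 19.0000, Σ(r)² = 87.0000, Σln q = 1.8857, Σr·ln q = 3.3846.
Equations: 87.0000·k + 19.0000·ln C = 3.3846;  19.0000·k + 5·ln C = 1.8857.
Δ = 87.0000·5 − (19.0000)² = 74.0000; k = (3.3846·5 − 19.0000·1.8857)/74.0000 = -0.25548, ln C = (87.0000·1.8857 − 19.0000·3.3846)/74.0000 = 1.34795, so C = exp(1.34795) = 3.84951.

k = -0.26, C = 3.85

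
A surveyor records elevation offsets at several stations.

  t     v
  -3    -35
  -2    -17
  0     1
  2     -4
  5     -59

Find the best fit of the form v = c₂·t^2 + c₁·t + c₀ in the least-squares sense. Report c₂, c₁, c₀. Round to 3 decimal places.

c₂ = -3.034, c₁ = 3.105, c₀ = 1.440

Normal-equation sums: Σt^2·t^2 = 738, Σt^2·t = 98, Σt^2 = 42, Σt·t = 42, Σt = 2, Σ1 = 5.
Moment sums: Σt^2·v = -1874, Σt·v = -164, Σv = -114.
Solving the 3×3 system (Gaussian elimination) gives c₂ = -35177/11596, c₁ = 36005/11596, c₀ = 4174/2899.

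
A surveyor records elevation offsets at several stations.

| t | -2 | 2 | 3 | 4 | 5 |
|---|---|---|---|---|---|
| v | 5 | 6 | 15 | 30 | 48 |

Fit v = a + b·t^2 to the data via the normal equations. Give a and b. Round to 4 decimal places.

The normal equations are: 5·a + 58·b = 104;  58·a + 994·b = 1859.
(Σ1 = 5, Σt^2 = 58, Σt^2·t^2 = 994, Σv = 104, Σt^2·v = 1859.)
det = 5·994 − 58² = 1606.
a = (104·994 − 58·1859)/1606 = -2223/803; b = (5·1859 − 58·104)/1606 = 3263/1606.

a = -2.7684, b = 2.0318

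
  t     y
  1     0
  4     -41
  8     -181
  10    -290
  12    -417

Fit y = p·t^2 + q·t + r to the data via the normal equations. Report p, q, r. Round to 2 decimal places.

p = -3.00, q = 1.01, r = 2.38

The normal system MᵀM·[p, q, r]ᵀ = Mᵀy is [[35089, 3305, 325]; [3305, 325, 35]; [325, 35, 5]]·[p, q, r]ᵀ = [-101288, -9516, -929]ᵀ.
Solving the 3×3 system (Gaussian elimination) gives p = -16885/5622, q = 28279/28110, r = 11139/4685.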